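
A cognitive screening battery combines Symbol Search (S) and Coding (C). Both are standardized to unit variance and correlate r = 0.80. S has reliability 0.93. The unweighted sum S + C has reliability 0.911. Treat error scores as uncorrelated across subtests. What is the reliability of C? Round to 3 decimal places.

Var(S+C) = 2 + 2·0.80 = 3.600.
True-score variance = ρ_S + ρ_C + 2·0.80, so 0.911 = (0.93 + ρ_C + 1.60) / 3.600.
ρ_C = 0.911·3.600 − 0.93 − 1.60 = 0.750.

0.750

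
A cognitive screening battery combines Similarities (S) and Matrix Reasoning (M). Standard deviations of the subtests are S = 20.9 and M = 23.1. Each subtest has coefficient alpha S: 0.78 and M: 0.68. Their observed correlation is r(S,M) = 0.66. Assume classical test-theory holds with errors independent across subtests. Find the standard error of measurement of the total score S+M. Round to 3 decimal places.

16.336

Var(total) = 970.42 + 637.283 = 1607.7.
True-score variance = 703.567 + 637.283 = 1340.85, so reliability = 0.8340.
Error variance = 1607.7 − 1340.85 = 266.853; SEM = √266.853 = 16.336.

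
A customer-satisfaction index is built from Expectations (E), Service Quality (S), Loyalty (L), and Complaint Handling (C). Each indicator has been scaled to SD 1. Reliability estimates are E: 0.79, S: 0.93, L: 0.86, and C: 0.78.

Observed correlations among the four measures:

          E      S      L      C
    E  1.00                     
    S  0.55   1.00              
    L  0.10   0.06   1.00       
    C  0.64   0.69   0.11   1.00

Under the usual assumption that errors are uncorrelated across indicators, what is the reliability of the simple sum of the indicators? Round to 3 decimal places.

0.923

Var(E+S+L+C) = 4 + 2·[0.55 + 0.10 + 0.64 + 0.06 + 0.69 + 0.11] = 4 + 4.3 = 8.3.
With uncorrelated errors the cross-covariances are all true-score covariance, so they carry over unchanged; only the diagonal terms shrink to ρᵢσᵢ².
True-score variance = [0.79 + 0.93 + 0.86 + 0.78] + 4.3 = 3.36 + 4.3 = 7.66.
Reliability = 7.66 / 8.3 = 0.923.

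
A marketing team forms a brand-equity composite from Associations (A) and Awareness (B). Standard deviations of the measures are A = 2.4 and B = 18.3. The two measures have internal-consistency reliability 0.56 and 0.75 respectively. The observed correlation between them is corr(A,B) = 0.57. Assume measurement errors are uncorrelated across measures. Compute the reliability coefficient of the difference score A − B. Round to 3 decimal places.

0.703

Var(A−B) = 2.4² + 18.3² − 2·2.4·18.3·0.57 = 340.65 − 50.0688 = 290.581.
Because errors are independent across components, Cov(Tᵢ,Tⱼ) = Cov(Xᵢ,Xⱼ); the off-diagonal part of the true-score variance is the same as above.
True-score variance = [2.4²·0.56 + 18.3²·0.75] − 50.0688 = 254.393 − 50.0688 = 204.324.
Reliability = 204.324 / 290.581 = 0.703.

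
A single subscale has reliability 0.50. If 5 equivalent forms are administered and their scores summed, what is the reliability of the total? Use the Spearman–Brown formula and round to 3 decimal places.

0.833

ρ_k = kρ / (1 + (k−1)ρ) = 5·0.50 / (1 + 4·0.50) = 2.500 / 3.000 = 0.833.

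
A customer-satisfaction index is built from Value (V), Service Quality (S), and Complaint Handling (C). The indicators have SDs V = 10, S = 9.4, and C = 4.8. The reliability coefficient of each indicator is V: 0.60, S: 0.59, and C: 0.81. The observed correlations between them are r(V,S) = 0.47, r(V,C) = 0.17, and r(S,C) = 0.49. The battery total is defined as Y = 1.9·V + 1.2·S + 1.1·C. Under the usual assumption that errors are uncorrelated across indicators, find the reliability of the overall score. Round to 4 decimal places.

0.7508

Var(Y) = 1.9²·10² + 1.2²·9.4² + 1.1²·4.8² + 2·[2.28·10·9.4·0.47 + 2.09·10·4.8·0.17 + 1.32·9.4·4.8·0.49] = 516.117 + 293.937 = 810.054.
With uncorrelated errors the cross-covariances are all true-score covariance, so they carry over unchanged; only the diagonal terms shrink to ρᵢσᵢ².
True-score variance = [1.9²·10²·0.60 + 1.2²·9.4²·0.59 + 1.1²·4.8²·0.81] + 293.937 = 314.252 + 293.937 = 608.189.
Reliability = 608.189 / 810.054 = 0.7508.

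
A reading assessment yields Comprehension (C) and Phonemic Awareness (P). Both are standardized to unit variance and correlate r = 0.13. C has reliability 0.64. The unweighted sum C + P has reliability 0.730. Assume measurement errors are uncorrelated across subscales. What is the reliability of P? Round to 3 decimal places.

0.750

Var(C+P) = 2 + 2·0.13 = 2.260.
True-score variance = ρ_C + ρ_P + 2·0.13, so 0.730 = (0.64 + ρ_P + 0.26) / 2.260.
ρ_P = 0.730·2.260 − 0.64 − 0.26 = 0.750.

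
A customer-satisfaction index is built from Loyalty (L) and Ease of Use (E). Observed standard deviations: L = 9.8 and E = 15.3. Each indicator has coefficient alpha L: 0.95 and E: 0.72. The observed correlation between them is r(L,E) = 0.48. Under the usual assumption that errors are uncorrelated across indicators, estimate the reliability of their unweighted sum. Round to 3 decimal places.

Var(L+E) = 9.8² + 15.3² + 2·[9.8·15.3·0.48] = 330.13 + 143.942 = 474.072.
With uncorrelated errors the cross-covariances are all true-score covariance, so they carry over unchanged; only the diagonal terms shrink to ρᵢσᵢ².
True-score variance = [9.8²·0.95 + 15.3²·0.72] + 143.942 = 259.783 + 143.942 = 403.725.
Reliability = 403.725 / 474.072 = 0.852.

0.852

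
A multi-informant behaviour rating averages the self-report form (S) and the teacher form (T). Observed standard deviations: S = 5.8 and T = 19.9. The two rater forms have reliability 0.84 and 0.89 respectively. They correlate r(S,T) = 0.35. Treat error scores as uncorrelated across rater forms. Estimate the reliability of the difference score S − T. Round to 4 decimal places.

Var(S−T) = 5.8² + 19.9² − 2·5.8·19.9·0.35 = 429.65 − 80.794 = 348.856.
Under uncorrelated errors the observed covariances equal the true-score covariances, so only the own-variance terms attenuate.
True-score variance = [5.8²·0.84 + 19.9²·0.89] − 80.794 = 380.706 − 80.794 = 299.912.
Reliability = 299.912 / 348.856 = 0.8597.

0.8597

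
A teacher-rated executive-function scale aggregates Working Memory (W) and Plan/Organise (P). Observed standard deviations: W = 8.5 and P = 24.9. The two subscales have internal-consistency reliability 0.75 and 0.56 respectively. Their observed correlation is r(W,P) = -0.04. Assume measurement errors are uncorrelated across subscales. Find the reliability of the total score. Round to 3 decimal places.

Var(W+P) = 8.5² + 24.9² + 2·[8.5·24.9·(-0.04)] = 692.26 − 16.932 = 675.328.
Because errors are independent across components, Cov(Tᵢ,Tⱼ) = Cov(Xᵢ,Xⱼ); the off-diagonal part of the true-score variance is the same as above.
True-score variance = [8.5²·0.75 + 24.9²·0.56] − 16.932 = 401.393 − 16.932 = 384.461.
Reliability = 384.461 / 675.328 = 0.569.

0.569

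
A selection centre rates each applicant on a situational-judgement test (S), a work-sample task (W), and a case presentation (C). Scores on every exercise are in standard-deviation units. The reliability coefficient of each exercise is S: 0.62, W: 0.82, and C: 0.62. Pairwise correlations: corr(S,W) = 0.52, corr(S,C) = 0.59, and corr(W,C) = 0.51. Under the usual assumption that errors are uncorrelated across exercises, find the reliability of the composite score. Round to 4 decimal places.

Var(S+W+C) = 3 + 2·[0.52 + 0.59 + 0.51] = 3 + 3.24 = 6.24.
Because errors are independent across components, Cov(Tᵢ,Tⱼ) = Cov(Xᵢ,Xⱼ); the off-diagonal part of the true-score variance is the same as above.
True-score variance = [0.62 + 0.82 + 0.62] + 3.24 = 2.06 + 3.24 = 5.3.
Reliability = 5.3 / 6.24 = 0.8494.

0.8494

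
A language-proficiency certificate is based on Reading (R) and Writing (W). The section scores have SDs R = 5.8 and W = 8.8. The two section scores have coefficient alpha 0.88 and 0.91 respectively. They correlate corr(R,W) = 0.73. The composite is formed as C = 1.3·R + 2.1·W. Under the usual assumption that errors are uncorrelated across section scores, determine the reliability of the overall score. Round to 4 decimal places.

0.9376

Var(C) = 1.3²·5.8² + 2.1²·8.8² + 2·[2.73·5.8·8.8·0.73] = 398.362 + 203.435 = 601.797.
Because errors are independent across components, Cov(Tᵢ,Tⱼ) = Cov(Xᵢ,Xⱼ); the off-diagonal part of the true-score variance is the same as above.
True-score variance = [1.3²·5.8²·0.88 + 2.1²·8.8²·0.91] + 203.435 = 360.804 + 203.435 = 564.239.
Reliability = 564.239 / 601.797 = 0.9376.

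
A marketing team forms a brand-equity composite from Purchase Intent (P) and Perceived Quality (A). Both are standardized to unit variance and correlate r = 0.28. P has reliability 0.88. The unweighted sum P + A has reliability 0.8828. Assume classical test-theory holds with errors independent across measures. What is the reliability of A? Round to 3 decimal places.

0.820

Var(P+A) = 2 + 2·0.28 = 2.560.
True-score variance = ρ_P + ρ_A + 2·0.28, so 0.8828 = (0.88 + ρ_A + 0.56) / 2.560.
ρ_A = 0.8828·2.560 − 0.88 − 0.56 = 0.820.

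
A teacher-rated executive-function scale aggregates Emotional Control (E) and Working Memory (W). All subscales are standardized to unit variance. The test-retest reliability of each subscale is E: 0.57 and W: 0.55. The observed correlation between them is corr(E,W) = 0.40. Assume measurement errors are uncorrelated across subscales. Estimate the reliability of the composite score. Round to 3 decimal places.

0.686

Var(E+W) = 2 + 2·[0.40] = 2 + 0.8 = 2.8.
Under uncorrelated errors the observed covariances equal the true-score covariances, so only the own-variance terms attenuate.
True-score variance = [0.57 + 0.55] + 0.8 = 1.12 + 0.8 = 1.92.
Reliability = 1.92 / 2.8 = 0.686.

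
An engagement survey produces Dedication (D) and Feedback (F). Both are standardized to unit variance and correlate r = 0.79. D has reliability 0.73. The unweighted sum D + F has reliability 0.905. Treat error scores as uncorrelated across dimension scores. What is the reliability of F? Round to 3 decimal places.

0.930

Var(D+F) = 2 + 2·0.79 = 3.580.
True-score variance = ρ_D + ρ_F + 2·0.79, so 0.905 = (0.73 + ρ_F + 1.58) / 3.580.
ρ_F = 0.905·3.580 − 0.73 − 1.58 = 0.930.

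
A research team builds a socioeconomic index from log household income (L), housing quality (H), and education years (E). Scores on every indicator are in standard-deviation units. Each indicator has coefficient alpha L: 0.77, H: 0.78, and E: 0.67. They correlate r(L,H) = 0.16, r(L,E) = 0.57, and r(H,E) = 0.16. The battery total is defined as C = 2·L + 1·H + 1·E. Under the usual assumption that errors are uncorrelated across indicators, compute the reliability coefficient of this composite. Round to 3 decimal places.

0.841

Var(C) = 2² + 1 + 1 + 2·[2·0.16 + 2·0.57 + 0.16] = 6 + 3.24 = 9.24.
With uncorrelated errors the cross-covariances are all true-score covariance, so they carry over unchanged; only the diagonal terms shrink to ρᵢσᵢ².
True-score variance = [2²·0.77 + 0.78 + 0.67] + 3.24 = 4.53 + 3.24 = 7.77.
Reliability = 7.77 / 9.24 = 0.841.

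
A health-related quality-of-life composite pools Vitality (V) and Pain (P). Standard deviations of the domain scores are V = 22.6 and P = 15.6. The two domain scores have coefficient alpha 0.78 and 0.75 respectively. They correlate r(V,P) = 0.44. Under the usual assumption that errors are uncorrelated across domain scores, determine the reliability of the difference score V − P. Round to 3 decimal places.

Var(V−P) = 22.6² + 15.6² − 2·22.6·15.6·0.44 = 754.12 − 310.253 = 443.867.
Under uncorrelated errors the observed covariances equal the true-score covariances, so only the own-variance terms attenuate.
True-score variance = [22.6²·0.78 + 15.6²·0.75] − 310.253 = 580.913 − 310.253 = 270.66.
Reliability = 270.66 / 443.867 = 0.610.

0.610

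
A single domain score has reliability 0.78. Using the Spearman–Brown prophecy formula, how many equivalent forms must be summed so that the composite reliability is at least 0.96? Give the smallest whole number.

7

k ≥ ρ*(1−ρ₁)/(ρ₁(1−ρ*)) = 0.96·0.22 / (0.78·0.04) = 6.769.
Smallest integer k = 7.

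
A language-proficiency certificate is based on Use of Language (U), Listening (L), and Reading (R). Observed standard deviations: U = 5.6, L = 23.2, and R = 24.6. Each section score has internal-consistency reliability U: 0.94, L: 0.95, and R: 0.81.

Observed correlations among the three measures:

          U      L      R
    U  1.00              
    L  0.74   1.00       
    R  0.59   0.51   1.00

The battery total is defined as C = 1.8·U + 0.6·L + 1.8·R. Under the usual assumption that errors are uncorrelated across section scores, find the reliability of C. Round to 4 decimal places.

0.8927

Var(C) = 1.8²·5.6² + 0.6²·23.2² + 1.8²·24.6² + 2·[1.08·5.6·23.2·0.74 + 3.24·5.6·24.6·0.59 + 1.08·23.2·24.6·0.51] = 2256.09 + 1363.05 = 3619.14.
Under uncorrelated errors the observed covariances equal the true-score covariances, so only the own-variance terms attenuate.
True-score variance = [1.8²·5.6²·0.94 + 0.6²·23.2²·0.95 + 1.8²·24.6²·0.81] + 1363.05 = 1867.77 + 1363.05 = 3230.82.
Reliability = 3230.82 / 3619.14 = 0.8927.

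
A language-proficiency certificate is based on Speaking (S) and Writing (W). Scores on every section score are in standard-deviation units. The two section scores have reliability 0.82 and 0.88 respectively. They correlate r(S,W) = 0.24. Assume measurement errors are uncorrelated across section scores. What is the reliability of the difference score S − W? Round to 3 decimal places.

0.803

Var(S−W) = 1 + 1 − 2·0.24 = 2 − 0.48 = 1.52.
With uncorrelated errors the cross-covariances are all true-score covariance, so they carry over unchanged; only the diagonal terms shrink to ρᵢσᵢ².
True-score variance = [0.82 + 0.88] − 0.48 = 1.7 − 0.48 = 1.22.
Reliability = 1.22 / 1.52 = 0.803.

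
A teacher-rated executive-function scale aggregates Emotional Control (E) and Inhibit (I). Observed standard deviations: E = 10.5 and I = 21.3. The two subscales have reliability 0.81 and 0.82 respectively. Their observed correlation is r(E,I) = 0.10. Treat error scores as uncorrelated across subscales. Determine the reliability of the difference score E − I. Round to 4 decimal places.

Var(E−I) = 10.5² + 21.3² − 2·10.5·21.3·0.10 = 563.94 − 44.73 = 519.21.
Because errors are independent across components, Cov(Tᵢ,Tⱼ) = Cov(Xᵢ,Xⱼ); the off-diagonal part of the true-score variance is the same as above.
True-score variance = [10.5²·0.81 + 21.3²·0.82] − 44.73 = 461.328 − 44.73 = 416.598.
Reliability = 416.598 / 519.21 = 0.8024.

0.8024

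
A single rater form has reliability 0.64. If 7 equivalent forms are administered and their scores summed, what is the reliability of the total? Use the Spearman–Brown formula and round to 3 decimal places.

0.926

ρ_k = kρ / (1 + (k−1)ρ) = 7·0.64 / (1 + 6·0.64) = 4.480 / 4.840 = 0.926.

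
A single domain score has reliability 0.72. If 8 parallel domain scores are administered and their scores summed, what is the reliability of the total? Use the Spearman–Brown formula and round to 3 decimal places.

ρ_k = kρ / (1 + (k−1)ρ) = 8·0.72 / (1 + 7·0.72) = 5.760 / 6.040 = 0.954.

0.954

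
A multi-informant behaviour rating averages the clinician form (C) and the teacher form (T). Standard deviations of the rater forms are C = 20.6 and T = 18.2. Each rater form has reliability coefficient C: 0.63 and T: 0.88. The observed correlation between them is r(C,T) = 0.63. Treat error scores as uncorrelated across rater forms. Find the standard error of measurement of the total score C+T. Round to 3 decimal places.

14.027

Var(total) = 755.6 + 472.399 = 1228.
True-score variance = 558.838 + 472.399 = 1031.24, so reliability = 0.8398.
Error variance = 1228 − 1031.24 = 196.762; SEM = √196.762 = 14.027.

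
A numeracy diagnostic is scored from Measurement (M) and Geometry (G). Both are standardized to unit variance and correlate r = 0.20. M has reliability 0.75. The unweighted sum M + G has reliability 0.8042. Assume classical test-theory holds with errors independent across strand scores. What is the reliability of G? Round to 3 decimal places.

Var(M+G) = 2 + 2·0.20 = 2.400.
True-score variance = ρ_M + ρ_G + 2·0.20, so 0.8042 = (0.75 + ρ_G + 0.40) / 2.400.
ρ_G = 0.8042·2.400 − 0.75 − 0.40 = 0.780.

0.780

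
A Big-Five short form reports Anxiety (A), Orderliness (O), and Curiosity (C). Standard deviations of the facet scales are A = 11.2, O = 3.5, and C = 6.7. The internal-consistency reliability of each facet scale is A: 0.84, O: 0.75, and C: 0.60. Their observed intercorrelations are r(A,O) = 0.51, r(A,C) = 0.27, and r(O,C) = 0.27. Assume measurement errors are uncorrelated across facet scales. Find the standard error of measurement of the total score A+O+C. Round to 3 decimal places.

6.410

Var(total) = 182.58 + 93.1686 = 275.749.
True-score variance = 141.491 + 93.1686 = 234.66, so reliability = 0.8510.
Error variance = 275.749 − 234.66 = 41.0889; SEM = √41.0889 = 6.410.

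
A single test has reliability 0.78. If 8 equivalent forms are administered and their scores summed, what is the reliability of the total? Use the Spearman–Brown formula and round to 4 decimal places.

0.9659

ρ_k = kρ / (1 + (k−1)ρ) = 8·0.78 / (1 + 7·0.78) = 6.240 / 6.460 = 0.9659.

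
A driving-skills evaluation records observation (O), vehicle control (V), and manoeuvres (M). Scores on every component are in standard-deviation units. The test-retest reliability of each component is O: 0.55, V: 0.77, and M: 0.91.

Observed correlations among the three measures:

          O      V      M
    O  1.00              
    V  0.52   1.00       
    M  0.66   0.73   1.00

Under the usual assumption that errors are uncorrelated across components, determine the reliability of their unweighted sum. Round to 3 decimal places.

0.887

Var(O+V+M) = 3 + 2·[0.52 + 0.66 + 0.73] = 3 + 3.82 = 6.82.
With uncorrelated errors the cross-covariances are all true-score covariance, so they carry over unchanged; only the diagonal terms shrink to ρᵢσᵢ².
True-score variance = [0.55 + 0.77 + 0.91] + 3.82 = 2.23 + 3.82 = 6.05.
Reliability = 6.05 / 6.82 = 0.887.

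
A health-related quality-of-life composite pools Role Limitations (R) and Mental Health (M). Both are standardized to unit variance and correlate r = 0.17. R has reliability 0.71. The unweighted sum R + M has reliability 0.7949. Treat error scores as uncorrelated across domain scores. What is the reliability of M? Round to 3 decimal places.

0.810

Var(R+M) = 2 + 2·0.17 = 2.340.
True-score variance = ρ_R + ρ_M + 2·0.17, so 0.7949 = (0.71 + ρ_M + 0.34) / 2.340.
ρ_M = 0.7949·2.340 − 0.71 − 0.34 = 0.810.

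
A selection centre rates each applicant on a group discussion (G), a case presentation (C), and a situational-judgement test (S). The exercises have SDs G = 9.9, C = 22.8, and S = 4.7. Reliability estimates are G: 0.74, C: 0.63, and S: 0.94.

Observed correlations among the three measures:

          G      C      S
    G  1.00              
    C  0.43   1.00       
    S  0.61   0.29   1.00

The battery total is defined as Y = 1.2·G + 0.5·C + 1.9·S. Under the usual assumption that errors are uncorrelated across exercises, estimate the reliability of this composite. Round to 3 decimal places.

0.863

Var(Y) = 1.2²·9.9² + 0.5²·22.8² + 1.9²·4.7² + 2·[0.6·9.9·22.8·0.43 + 2.28·9.9·4.7·0.61 + 0.95·22.8·4.7·0.29] = 350.839 + 304.945 = 655.784.
Because errors are independent across components, Cov(Tᵢ,Tⱼ) = Cov(Xᵢ,Xⱼ); the off-diagonal part of the true-score variance is the same as above.
True-score variance = [1.2²·9.9²·0.74 + 0.5²·22.8²·0.63 + 1.9²·4.7²·0.94] + 304.945 = 261.274 + 304.945 = 566.219.
Reliability = 566.219 / 655.784 = 0.863.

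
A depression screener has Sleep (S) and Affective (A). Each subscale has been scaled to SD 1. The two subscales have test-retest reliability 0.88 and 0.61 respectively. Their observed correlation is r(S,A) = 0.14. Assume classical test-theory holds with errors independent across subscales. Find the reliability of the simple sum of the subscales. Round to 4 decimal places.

0.7763

Var(S+A) = 2 + 2·[0.14] = 2 + 0.28 = 2.28.
Because errors are independent across components, Cov(Tᵢ,Tⱼ) = Cov(Xᵢ,Xⱼ); the off-diagonal part of the true-score variance is the same as above.
True-score variance = [0.88 + 0.61] + 0.28 = 1.49 + 0.28 = 1.77.
Reliability = 1.77 / 2.28 = 0.7763.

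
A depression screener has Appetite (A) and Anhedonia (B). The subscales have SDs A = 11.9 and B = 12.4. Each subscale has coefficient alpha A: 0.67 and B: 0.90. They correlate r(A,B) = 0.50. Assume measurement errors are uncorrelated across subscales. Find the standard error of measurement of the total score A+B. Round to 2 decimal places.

Var(total) = 295.37 + 147.56 = 442.93.
True-score variance = 233.263 + 147.56 = 380.823, so reliability = 0.8598.
Error variance = 442.93 − 380.823 = 62.1073; SEM = √62.1073 = 7.88.

7.88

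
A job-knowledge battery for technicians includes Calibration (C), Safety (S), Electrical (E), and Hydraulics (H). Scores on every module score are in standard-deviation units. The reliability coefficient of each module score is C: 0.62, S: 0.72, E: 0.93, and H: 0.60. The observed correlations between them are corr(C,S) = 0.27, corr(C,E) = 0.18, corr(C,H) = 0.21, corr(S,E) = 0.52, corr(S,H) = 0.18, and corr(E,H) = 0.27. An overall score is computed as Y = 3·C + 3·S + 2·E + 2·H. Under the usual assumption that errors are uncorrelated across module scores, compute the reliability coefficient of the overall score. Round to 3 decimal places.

0.830

Var(Y) = 3² + 3² + 2² + 2² + 2·[9·0.27 + 6·0.18 + 6·0.21 + 6·0.52 + 6·0.18 + 4·0.27] = 26 + 20.1 = 46.1.
Under uncorrelated errors the observed covariances equal the true-score covariances, so only the own-variance terms attenuate.
True-score variance = [3²·0.62 + 3²·0.72 + 2²·0.93 + 2²·0.60] + 20.1 = 18.18 + 20.1 = 38.28.
Reliability = 38.28 / 46.1 = 0.830.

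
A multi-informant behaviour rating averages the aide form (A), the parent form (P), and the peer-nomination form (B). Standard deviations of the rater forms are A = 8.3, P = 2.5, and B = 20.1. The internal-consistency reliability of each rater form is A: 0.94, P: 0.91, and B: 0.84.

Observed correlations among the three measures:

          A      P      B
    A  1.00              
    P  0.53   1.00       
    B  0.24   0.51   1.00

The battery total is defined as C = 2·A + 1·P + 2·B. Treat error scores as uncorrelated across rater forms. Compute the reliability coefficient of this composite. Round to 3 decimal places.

0.883

Var(C) = 2²·8.3² + 2.5² + 2²·20.1² + 2·[2·8.3·2.5·0.53 + 4·8.3·20.1·0.24 + 2·2.5·20.1·0.51] = 1897.85 + 466.814 = 2364.66.
Because errors are independent across components, Cov(Tᵢ,Tⱼ) = Cov(Xᵢ,Xⱼ); the off-diagonal part of the true-score variance is the same as above.
True-score variance = [2²·8.3²·0.94 + 2.5²·0.91 + 2²·20.1²·0.84] + 466.814 = 1622.19 + 466.814 = 2089.
Reliability = 2089 / 2364.66 = 0.883.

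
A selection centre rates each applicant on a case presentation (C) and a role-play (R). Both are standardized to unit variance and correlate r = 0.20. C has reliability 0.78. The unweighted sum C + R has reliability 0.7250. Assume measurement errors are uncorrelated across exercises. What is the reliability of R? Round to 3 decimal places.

0.560

Var(C+R) = 2 + 2·0.20 = 2.400.
True-score variance = ρ_C + ρ_R + 2·0.20, so 0.7250 = (0.78 + ρ_R + 0.40) / 2.400.
ρ_R = 0.7250·2.400 − 0.78 − 0.40 = 0.560.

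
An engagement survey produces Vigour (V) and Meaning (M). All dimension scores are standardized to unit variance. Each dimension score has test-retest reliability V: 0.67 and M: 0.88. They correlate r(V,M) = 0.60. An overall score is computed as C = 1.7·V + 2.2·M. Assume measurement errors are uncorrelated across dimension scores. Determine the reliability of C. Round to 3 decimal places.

Var(C) = 1.7² + 2.2² + 2·[3.74·0.60] = 7.73 + 4.488 = 12.218.
Because errors are independent across components, Cov(Tᵢ,Tⱼ) = Cov(Xᵢ,Xⱼ); the off-diagonal part of the true-score variance is the same as above.
True-score variance = [1.7²·0.67 + 2.2²·0.88] + 4.488 = 6.1955 + 4.488 = 10.6835.
Reliability = 10.6835 / 12.218 = 0.874.

0.874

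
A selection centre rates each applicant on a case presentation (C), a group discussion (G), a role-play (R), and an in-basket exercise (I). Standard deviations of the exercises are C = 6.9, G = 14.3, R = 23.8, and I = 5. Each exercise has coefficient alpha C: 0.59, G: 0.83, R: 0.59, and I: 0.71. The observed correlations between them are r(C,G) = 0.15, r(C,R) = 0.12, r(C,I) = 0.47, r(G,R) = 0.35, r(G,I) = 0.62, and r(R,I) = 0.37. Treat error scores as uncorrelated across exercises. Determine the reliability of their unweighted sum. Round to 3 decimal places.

0.784

Var(C+G+R+I) = 6.9² + 14.3² + 23.8² + 5² + 2·[6.9·14.3·0.15 + 6.9·23.8·0.12 + 6.9·5·0.47 + 14.3·23.8·0.35 + 14.3·5·0.62 + 23.8·5·0.37] = 843.54 + 516.402 = 1359.94.
With uncorrelated errors the cross-covariances are all true-score covariance, so they carry over unchanged; only the diagonal terms shrink to ρᵢσᵢ².
True-score variance = [6.9²·0.59 + 14.3²·0.83 + 23.8²·0.59 + 5²·0.71] + 516.402 = 549.766 + 516.402 = 1066.17.
Reliability = 1066.17 / 1359.94 = 0.784.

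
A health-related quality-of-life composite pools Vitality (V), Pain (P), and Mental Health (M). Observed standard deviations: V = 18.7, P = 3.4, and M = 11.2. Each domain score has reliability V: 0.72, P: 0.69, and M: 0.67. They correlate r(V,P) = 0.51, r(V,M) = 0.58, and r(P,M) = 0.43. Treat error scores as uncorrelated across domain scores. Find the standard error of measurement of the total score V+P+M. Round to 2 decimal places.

Var(total) = 486.69 + 340.551 = 827.241.
True-score variance = 343.798 + 340.551 = 684.349, so reliability = 0.8273.
Error variance = 827.241 − 684.349 = 142.892; SEM = √142.892 = 11.95.

11.95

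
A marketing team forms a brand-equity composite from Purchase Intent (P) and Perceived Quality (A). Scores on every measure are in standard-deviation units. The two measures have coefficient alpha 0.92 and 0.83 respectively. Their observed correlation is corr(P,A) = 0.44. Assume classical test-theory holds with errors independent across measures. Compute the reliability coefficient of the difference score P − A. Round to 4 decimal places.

Var(P−A) = 1 + 1 − 2·0.44 = 2 − 0.88 = 1.12.
With uncorrelated errors the cross-covariances are all true-score covariance, so they carry over unchanged; only the diagonal terms shrink to ρᵢσᵢ².
True-score variance = [0.92 + 0.83] − 0.88 = 1.75 − 0.88 = 0.87.
Reliability = 0.87 / 1.12 = 0.7768.

0.7768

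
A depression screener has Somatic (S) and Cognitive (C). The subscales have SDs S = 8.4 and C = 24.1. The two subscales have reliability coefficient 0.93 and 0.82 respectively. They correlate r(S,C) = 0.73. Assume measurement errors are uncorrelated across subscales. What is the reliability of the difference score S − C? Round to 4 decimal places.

Var(S−C) = 8.4² + 24.1² − 2·8.4·24.1·0.73 = 651.37 − 295.562 = 355.808.
Under uncorrelated errors the observed covariances equal the true-score covariances, so only the own-variance terms attenuate.
True-score variance = [8.4²·0.93 + 24.1²·0.82] − 295.562 = 541.885 − 295.562 = 246.323.
Reliability = 246.323 / 355.808 = 0.6923.

0.6923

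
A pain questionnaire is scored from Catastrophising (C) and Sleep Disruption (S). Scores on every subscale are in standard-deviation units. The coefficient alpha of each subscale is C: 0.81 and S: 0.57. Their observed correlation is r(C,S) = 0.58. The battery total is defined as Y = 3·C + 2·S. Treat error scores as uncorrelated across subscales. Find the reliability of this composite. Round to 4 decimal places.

0.8282

Var(Y) = 3² + 2² + 2·[6·0.58] = 13 + 6.96 = 19.96.
Under uncorrelated errors the observed covariances equal the true-score covariances, so only the own-variance terms attenuate.
True-score variance = [3²·0.81 + 2²·0.57] + 6.96 = 9.57 + 6.96 = 16.53.
Reliability = 16.53 / 19.96 = 0.8282.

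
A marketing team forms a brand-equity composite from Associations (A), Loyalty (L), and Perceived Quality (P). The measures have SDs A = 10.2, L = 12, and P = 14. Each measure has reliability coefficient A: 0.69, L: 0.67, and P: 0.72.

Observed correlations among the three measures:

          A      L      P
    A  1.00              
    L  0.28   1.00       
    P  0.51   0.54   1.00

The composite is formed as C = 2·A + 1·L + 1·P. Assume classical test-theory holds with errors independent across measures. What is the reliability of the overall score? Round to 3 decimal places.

0.831

Var(C) = 2²·10.2² + 12² + 14² + 2·[2·10.2·12·0.28 + 2·10.2·14·0.51 + 12·14·0.54] = 756.16 + 609.84 = 1366.
Under uncorrelated errors the observed covariances equal the true-score covariances, so only the own-variance terms attenuate.
True-score variance = [2²·10.2²·0.69 + 12²·0.67 + 14²·0.72] + 609.84 = 524.75 + 609.84 = 1134.59.
Reliability = 1134.59 / 1366 = 0.831.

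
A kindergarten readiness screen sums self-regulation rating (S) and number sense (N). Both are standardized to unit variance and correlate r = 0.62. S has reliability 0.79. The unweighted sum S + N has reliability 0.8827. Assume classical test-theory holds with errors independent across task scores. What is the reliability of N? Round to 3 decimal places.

0.830

Var(S+N) = 2 + 2·0.62 = 3.240.
True-score variance = ρ_S + ρ_N + 2·0.62, so 0.8827 = (0.79 + ρ_N + 1.24) / 3.240.
ρ_N = 0.8827·3.240 − 0.79 − 1.24 = 0.830.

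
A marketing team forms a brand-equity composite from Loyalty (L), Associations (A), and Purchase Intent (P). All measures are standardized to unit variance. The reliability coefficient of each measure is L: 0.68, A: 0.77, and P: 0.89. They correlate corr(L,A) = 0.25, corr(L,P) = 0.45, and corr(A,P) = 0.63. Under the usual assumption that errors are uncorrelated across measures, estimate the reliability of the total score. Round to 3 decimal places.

0.883

Var(L+A+P) = 3 + 2·[0.25 + 0.45 + 0.63] = 3 + 2.66 = 5.66.
Under uncorrelated errors the observed covariances equal the true-score covariances, so only the own-variance terms attenuate.
True-score variance = [0.68 + 0.77 + 0.89] + 2.66 = 2.34 + 2.66 = 5.
Reliability = 5 / 5.66 = 0.883.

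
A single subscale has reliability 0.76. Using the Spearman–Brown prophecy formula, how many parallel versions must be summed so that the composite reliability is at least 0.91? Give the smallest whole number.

4

k ≥ ρ*(1−ρ₁)/(ρ₁(1−ρ*)) = 0.91·0.24 / (0.76·0.09) = 3.193.
Smallest integer k = 4.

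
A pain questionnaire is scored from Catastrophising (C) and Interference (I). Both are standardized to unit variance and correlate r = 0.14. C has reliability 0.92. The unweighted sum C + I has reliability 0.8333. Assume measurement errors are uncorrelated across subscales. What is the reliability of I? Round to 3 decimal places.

0.700

Var(C+I) = 2 + 2·0.14 = 2.280.
True-score variance = ρ_C + ρ_I + 2·0.14, so 0.8333 = (0.92 + ρ_I + 0.28) / 2.280.
ρ_I = 0.8333·2.280 − 0.92 − 0.28 = 0.700.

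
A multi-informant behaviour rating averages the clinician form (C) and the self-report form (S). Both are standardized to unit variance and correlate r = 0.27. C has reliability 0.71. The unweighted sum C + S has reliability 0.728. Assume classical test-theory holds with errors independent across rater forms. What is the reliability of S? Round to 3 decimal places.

Var(C+S) = 2 + 2·0.27 = 2.540.
True-score variance = ρ_C + ρ_S + 2·0.27, so 0.728 = (0.71 + ρ_S + 0.54) / 2.540.
ρ_S = 0.728·2.540 − 0.71 − 0.54 = 0.599.

0.599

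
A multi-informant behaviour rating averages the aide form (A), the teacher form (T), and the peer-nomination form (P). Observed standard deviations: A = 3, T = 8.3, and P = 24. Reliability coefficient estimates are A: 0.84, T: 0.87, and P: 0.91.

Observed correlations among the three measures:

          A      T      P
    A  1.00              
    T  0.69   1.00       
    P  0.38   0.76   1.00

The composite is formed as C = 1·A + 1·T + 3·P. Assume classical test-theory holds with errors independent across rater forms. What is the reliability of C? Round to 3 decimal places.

0.925

Var(C) = 3² + 8.3² + 3²·24² + 2·[3·8.3·0.69 + 3·3·24·0.38 + 3·8.3·24·0.76] = 5261.89 + 1106.87 = 6368.76.
Under uncorrelated errors the observed covariances equal the true-score covariances, so only the own-variance terms attenuate.
True-score variance = [3²·0.84 + 8.3²·0.87 + 3²·24²·0.91] + 1106.87 = 4784.93 + 1106.87 = 5891.81.
Reliability = 5891.81 / 6368.76 = 0.925.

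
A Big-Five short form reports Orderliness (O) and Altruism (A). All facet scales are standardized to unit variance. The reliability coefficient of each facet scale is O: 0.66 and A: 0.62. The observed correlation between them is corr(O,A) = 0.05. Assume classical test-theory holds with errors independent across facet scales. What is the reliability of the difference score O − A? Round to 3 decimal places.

0.621

Var(O−A) = 1 + 1 − 2·0.05 = 2 − 0.1 = 1.9.
Because errors are independent across components, Cov(Tᵢ,Tⱼ) = Cov(Xᵢ,Xⱼ); the off-diagonal part of the true-score variance is the same as above.
True-score variance = [0.66 + 0.62] − 0.1 = 1.28 − 0.1 = 1.18.
Reliability = 1.18 / 1.9 = 0.621.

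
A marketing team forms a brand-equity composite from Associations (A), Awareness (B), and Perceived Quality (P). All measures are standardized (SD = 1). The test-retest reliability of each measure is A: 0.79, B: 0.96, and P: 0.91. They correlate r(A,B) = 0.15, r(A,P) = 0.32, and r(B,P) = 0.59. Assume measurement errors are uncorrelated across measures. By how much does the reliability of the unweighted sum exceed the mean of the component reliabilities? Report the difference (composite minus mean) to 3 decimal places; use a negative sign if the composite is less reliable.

0.047

Var(sum) = 3 + 2.12 = 5.12; true-score variance = 2.66 + 2.12 = 4.78; composite reliability = 0.9336.
Mean component reliability = 0.8867.
Difference = 0.9336 − 0.8867 = 0.047.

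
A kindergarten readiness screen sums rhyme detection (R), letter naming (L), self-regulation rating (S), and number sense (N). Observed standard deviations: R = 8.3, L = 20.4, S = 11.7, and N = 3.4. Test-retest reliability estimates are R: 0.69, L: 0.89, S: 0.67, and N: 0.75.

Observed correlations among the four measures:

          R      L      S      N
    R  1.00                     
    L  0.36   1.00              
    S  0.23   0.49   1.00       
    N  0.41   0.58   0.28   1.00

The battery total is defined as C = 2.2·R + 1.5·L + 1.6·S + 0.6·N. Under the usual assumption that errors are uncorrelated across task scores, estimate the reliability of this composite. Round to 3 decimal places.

0.887

Var(C) = 2.2²·8.3² + 1.5²·20.4² + 1.6²·11.7² + 0.6²·3.4² + 2·[3.3·8.3·20.4·0.36 + 3.52·8.3·11.7·0.23 + 1.32·8.3·3.4·0.41 + 2.4·20.4·11.7·0.49 + 0.9·20.4·3.4·0.58 + 0.96·11.7·3.4·0.28] = 1624.39 + 1245.26 = 2869.65.
With uncorrelated errors the cross-covariances are all true-score covariance, so they carry over unchanged; only the diagonal terms shrink to ρᵢσᵢ².
True-score variance = [2.2²·8.3²·0.69 + 1.5²·20.4²·0.89 + 1.6²·11.7²·0.67 + 0.6²·3.4²·0.75] + 1245.26 = 1301.34 + 1245.26 = 2546.6.
Reliability = 2546.6 / 2869.65 = 0.887.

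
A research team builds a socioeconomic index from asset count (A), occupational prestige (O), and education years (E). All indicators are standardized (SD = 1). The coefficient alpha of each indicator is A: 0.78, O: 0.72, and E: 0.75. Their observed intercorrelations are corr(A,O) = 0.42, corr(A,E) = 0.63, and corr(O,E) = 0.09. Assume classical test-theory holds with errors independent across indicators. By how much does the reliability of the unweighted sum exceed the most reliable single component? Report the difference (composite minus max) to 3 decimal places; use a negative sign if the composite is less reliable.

0.078

Var(sum) = 3 + 2.28 = 5.28; true-score variance = 2.25 + 2.28 = 4.53; composite reliability = 0.8580.
Max component reliability = 0.7800.
Difference = 0.8580 − 0.7800 = 0.078.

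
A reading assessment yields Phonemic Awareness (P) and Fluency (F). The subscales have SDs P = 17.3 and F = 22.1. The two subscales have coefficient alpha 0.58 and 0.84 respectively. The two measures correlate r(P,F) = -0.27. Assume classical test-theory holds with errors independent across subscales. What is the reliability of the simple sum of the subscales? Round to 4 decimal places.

Var(P+F) = 17.3² + 22.1² + 2·[17.3·22.1·(-0.27)] = 787.7 − 206.458 = 581.242.
Because errors are independent across components, Cov(Tᵢ,Tⱼ) = Cov(Xᵢ,Xⱼ); the off-diagonal part of the true-score variance is the same as above.
True-score variance = [17.3²·0.58 + 22.1²·0.84] − 206.458 = 583.853 − 206.458 = 377.394.
Reliability = 377.394 / 581.242 = 0.6493.

0.6493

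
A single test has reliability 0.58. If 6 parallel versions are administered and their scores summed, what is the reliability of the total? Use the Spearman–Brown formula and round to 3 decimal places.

0.892

ρ_k = kρ / (1 + (k−1)ρ) = 6·0.58 / (1 + 5·0.58) = 3.480 / 3.900 = 0.892.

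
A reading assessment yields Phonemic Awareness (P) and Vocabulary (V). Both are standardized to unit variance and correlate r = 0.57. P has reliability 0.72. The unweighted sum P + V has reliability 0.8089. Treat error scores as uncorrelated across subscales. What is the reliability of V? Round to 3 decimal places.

Var(P+V) = 2 + 2·0.57 = 3.140.
True-score variance = ρ_P + ρ_V + 2·0.57, so 0.8089 = (0.72 + ρ_V + 1.14) / 3.140.
ρ_V = 0.8089·3.140 − 0.72 − 1.14 = 0.680.

0.680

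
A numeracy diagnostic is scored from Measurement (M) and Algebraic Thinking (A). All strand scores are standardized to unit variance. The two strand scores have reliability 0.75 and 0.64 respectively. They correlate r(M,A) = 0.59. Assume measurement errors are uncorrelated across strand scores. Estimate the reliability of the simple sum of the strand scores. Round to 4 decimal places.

Var(M+A) = 2 + 2·[0.59] = 2 + 1.18 = 3.18.
With uncorrelated errors the cross-covariances are all true-score covariance, so they carry over unchanged; only the diagonal terms shrink to ρᵢσᵢ².
True-score variance = [0.75 + 0.64] + 1.18 = 1.39 + 1.18 = 2.57.
Reliability = 2.57 / 3.18 = 0.8082.

0.8082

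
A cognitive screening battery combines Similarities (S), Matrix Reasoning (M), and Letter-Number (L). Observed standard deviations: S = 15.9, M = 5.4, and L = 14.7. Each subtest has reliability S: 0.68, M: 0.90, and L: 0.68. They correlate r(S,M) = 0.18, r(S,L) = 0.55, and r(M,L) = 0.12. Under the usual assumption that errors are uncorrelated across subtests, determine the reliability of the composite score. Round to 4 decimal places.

Var(S+M+L) = 15.9² + 5.4² + 14.7² + 2·[15.9·5.4·0.18 + 15.9·14.7·0.55 + 5.4·14.7·0.12] = 498.06 + 307.064 = 805.124.
With uncorrelated errors the cross-covariances are all true-score covariance, so they carry over unchanged; only the diagonal terms shrink to ρᵢσᵢ².
True-score variance = [15.9²·0.68 + 5.4²·0.90 + 14.7²·0.68] + 307.064 = 345.096 + 307.064 = 652.16.
Reliability = 652.16 / 805.124 = 0.8100.

0.8100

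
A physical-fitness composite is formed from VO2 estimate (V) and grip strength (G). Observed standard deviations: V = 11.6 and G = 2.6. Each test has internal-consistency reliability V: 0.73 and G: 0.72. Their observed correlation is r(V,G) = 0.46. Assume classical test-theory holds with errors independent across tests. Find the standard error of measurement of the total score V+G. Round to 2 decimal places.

Var(total) = 141.32 + 27.7472 = 169.067.
True-score variance = 103.096 + 27.7472 = 130.843, so reliability = 0.7739.
Error variance = 169.067 − 130.843 = 38.224; SEM = √38.224 = 6.18.

6.18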